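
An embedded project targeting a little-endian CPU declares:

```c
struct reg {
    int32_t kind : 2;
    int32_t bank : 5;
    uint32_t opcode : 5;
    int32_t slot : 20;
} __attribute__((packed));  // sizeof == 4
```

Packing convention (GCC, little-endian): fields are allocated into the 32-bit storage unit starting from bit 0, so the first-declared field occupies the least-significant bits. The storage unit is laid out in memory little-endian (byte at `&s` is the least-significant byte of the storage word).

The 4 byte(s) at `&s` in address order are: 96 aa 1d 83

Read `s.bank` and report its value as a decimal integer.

[0]=0x96 [1]=0xaa [2]=0x1d [3]=0x83 (little-endian) → word 0x831daa96
kind:2 @ bit 0 → (0x831daa96>>0)&0x3 = 0x2
bank:5 @ bit 2 → (0x831daa96>>2)&0x1f = 0x5  ←
opcode:5 @ bit 7 → (0x831daa96>>7)&0x1f = 0x15
slot:20 @ bit 12 → (0x831daa96>>12)&0xfffff = 0x831da
bank signed 5b, MSB=0: value = 5

5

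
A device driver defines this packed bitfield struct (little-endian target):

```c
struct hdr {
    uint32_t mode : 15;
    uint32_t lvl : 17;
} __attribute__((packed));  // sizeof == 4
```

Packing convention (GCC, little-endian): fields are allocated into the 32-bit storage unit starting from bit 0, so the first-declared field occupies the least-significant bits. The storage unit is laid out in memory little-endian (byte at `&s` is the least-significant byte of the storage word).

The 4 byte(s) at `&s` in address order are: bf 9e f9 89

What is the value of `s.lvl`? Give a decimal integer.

70643

[0]=0xbf [1]=0x9e [2]=0xf9 [3]=0x89 (little-endian) → word 0x89f99ebf
mode:15 @ bit 0 → (0x89f99ebf>>0)&0x7fff = 0x1ebf
lvl:17 @ bit 15 → (0x89f99ebf>>15)&0x1ffff = 0x113f3  ←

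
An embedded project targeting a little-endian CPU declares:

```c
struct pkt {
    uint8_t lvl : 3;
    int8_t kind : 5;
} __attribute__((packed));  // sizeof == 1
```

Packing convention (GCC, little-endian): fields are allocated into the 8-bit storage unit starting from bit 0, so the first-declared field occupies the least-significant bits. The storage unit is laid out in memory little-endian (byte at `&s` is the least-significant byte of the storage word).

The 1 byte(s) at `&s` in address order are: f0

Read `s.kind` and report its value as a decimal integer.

-2

[0]=0xf0 (little-endian) → word 0xf0
lvl [0+:3] = (word>>0) & 0x7 = 0
kind [3+:5] = (word>>3) & 0x1f = 30  ←
kind signed 5b, MSB=1: 30 - 32 = -2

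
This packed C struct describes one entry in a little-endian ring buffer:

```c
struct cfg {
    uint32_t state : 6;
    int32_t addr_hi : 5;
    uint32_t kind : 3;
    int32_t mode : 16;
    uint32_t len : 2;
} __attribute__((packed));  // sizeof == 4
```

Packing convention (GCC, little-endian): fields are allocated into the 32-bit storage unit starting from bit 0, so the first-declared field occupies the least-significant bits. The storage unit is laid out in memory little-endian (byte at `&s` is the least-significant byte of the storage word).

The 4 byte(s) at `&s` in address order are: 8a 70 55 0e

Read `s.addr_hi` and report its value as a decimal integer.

2

[0]=0x8a [1]=0x70 [2]=0x55 [3]=0x0e (little-endian) → word 0x0e55708a
state [0+:6] = (word>>0) & 0x3f = 10
addr_hi [6+:5] = (word>>6) & 0x1f = 2  ←
kind [11+:3] = (word>>11) & 0x7 = 6
mode [14+:16] = (word>>14) & 0xffff = 14677
len [30+:2] = (word>>30) & 0x3 = 0
addr_hi signed 5b, MSB=0: value = 2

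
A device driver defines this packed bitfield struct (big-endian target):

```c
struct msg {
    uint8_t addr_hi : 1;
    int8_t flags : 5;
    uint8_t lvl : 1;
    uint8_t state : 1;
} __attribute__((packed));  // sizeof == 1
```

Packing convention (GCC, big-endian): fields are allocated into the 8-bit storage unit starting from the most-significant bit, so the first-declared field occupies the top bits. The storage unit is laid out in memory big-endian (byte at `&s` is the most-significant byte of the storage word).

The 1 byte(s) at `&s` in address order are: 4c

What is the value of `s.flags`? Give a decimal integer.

[0]=0x4c (big-endian) → word 0x4c
addr_hi [7+:1] = (word>>7) & 0x1 = 0
flags [2+:5] = (word>>2) & 0x1f = 19  ←
lvl [1+:1] = (word>>1) & 0x1 = 0
state [0+:1] = (word>>0) & 0x1 = 0
flags signed 5b, MSB=1: 19 - 32 = -13

-13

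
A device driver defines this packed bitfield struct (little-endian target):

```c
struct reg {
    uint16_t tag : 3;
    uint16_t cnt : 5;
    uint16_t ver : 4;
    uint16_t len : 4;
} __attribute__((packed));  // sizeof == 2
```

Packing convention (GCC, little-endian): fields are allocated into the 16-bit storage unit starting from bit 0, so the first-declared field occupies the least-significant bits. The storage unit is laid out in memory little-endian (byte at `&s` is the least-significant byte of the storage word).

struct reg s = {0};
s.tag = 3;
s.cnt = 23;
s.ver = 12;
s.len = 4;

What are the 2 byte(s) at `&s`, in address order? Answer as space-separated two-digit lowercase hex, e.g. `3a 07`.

tag:3 = 3 → 0x3 << 0 → word 0x0003
cnt:5 = 23 → 0x17 << 3 → word 0x00bb
ver:4 = 12 → 0xc << 8 → word 0x0cbb
len:4 = 4 → 0x4 << 12 → word 0x4cbb
word = 0x4cbb → little-endian bytes:
  [0]=0xbb  [1]=0x4c

bb 4c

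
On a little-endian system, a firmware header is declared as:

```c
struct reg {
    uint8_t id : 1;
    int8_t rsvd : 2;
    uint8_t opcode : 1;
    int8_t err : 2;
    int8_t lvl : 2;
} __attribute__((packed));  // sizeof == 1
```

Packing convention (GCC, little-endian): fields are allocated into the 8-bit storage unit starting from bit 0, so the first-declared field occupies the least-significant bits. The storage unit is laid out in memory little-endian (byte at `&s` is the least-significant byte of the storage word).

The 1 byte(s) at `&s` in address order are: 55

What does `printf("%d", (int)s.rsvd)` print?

-2

[0]=0x55 (little-endian) → word 0x55
id [0+:1] = (word>>0) & 0x1 = 1
rsvd [1+:2] = (word>>1) & 0x3 = 2  ←
opcode [3+:1] = (word>>3) & 0x1 = 0
err [4+:2] = (word>>4) & 0x3 = 1
lvl [6+:2] = (word>>6) & 0x3 = 1
rsvd signed 2b, MSB=1: 2 - 4 = -2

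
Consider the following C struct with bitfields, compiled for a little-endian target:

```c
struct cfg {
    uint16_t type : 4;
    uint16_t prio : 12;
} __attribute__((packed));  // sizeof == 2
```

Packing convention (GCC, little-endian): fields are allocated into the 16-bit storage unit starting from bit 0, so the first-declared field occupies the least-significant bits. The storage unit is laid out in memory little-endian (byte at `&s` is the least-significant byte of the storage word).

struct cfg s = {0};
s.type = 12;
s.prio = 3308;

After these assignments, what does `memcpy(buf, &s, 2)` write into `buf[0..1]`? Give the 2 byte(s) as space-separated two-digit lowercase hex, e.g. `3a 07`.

type:4 = 12 → 0xc << 0 → word 0x000c
prio:12 = 3308 → 0xcec << 4 → word 0xcecc
word = 0xcecc → little-endian bytes:
  [0]=0xcc  [1]=0xce

cc ce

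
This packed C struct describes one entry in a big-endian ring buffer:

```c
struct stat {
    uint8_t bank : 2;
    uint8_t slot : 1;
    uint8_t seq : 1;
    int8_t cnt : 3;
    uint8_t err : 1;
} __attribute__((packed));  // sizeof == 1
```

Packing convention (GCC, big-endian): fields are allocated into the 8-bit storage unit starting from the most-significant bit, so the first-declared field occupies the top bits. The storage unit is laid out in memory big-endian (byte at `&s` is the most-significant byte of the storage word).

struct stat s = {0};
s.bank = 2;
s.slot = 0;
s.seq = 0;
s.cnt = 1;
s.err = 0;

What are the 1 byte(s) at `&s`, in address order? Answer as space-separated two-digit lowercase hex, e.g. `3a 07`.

82

bank:2 = 2 → 0x2 << 6 → word 0x80
slot:1 = 0 → 0x0 << 5 → word 0x80
seq:1 = 0 → 0x0 << 4 → word 0x80
cnt:3 = 1 → 0x1 << 1 → word 0x82
err:1 = 0 → 0x0 << 0 → word 0x82
word = 0x82 → big-endian bytes:
  [0]=0x82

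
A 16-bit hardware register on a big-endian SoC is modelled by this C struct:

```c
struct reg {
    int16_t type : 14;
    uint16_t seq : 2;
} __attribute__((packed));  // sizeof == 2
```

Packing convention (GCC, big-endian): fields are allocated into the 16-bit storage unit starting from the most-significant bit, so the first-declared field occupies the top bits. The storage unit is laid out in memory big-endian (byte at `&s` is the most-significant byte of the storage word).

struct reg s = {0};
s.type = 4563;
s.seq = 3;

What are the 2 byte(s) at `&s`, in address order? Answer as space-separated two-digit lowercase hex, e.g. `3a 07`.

47 4f

type:14 = 4563 → 0x11d3 << 2 → word 0x474c
seq:2 = 3 → 0x3 << 0 → word 0x474f
word = 0x474f → big-endian bytes:
  [0]=0x47  [1]=0x4f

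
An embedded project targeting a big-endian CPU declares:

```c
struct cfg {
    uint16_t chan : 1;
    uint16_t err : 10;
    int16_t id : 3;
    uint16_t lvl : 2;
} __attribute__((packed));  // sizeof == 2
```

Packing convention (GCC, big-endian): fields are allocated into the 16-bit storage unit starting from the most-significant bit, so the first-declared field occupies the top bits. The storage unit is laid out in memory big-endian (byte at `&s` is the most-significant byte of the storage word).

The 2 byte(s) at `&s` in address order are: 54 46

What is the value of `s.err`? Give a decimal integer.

[0]=0x54 [1]=0x46 (big-endian) → word 0x5446
chan:1 @ bit 15 → (0x5446>>15)&0x1 = 0x0
err:10 @ bit 5 → (0x5446>>5)&0x3ff = 0x2a2  ←
id:3 @ bit 2 → (0x5446>>2)&0x7 = 0x1
lvl:2 @ bit 0 → (0x5446>>0)&0x3 = 0x2

674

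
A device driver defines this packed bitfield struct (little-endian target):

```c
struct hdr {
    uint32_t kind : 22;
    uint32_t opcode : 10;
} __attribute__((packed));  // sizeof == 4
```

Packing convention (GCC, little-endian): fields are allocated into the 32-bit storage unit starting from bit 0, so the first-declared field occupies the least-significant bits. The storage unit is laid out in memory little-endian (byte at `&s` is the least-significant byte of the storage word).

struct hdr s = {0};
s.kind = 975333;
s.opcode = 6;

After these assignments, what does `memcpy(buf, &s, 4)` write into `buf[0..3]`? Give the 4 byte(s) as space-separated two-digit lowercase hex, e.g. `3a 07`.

e5 e1 8e 01

kind (22b) val=975333 bits=0xee1e5 at bit 0: 0x000ee1e5
opcode (10b) val=6 bits=0x6 at bit 22: 0x018ee1e5
word = 0x018ee1e5 → little-endian bytes:
  [0]=0xe5  [1]=0xe1  [2]=0x8e  [3]=0x01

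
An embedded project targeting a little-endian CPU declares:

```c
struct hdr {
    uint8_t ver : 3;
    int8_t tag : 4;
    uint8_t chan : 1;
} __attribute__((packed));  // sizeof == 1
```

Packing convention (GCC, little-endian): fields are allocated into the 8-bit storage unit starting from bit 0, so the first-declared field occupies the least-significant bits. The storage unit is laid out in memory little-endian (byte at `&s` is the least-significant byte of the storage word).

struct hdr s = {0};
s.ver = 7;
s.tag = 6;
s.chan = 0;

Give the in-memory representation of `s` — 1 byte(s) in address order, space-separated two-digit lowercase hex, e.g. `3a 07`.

ver:3 = 7 → 0x7 << 0 → word 0x07
tag:4 = 6 → 0x6 << 3 → word 0x37
chan:1 = 0 → 0x0 << 7 → word 0x37
word = 0x37 → little-endian bytes:
  [0]=0x37

37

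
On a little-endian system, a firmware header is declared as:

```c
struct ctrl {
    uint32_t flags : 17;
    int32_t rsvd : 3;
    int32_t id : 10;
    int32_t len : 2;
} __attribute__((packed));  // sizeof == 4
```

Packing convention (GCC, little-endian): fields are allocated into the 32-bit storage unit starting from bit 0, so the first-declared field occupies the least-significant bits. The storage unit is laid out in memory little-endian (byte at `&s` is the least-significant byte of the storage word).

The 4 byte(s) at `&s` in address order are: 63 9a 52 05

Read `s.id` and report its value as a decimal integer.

[0]=0x63 [1]=0x9a [2]=0x52 [3]=0x05 (little-endian) → word 0x05529a63
flags [0+:17] = (word>>0) & 0x1ffff = 39523
rsvd [17+:3] = (word>>17) & 0x7 = 1
id [20+:10] = (word>>20) & 0x3ff = 85  ←
len [30+:2] = (word>>30) & 0x3 = 0
id signed 10b, MSB=0: value = 85

85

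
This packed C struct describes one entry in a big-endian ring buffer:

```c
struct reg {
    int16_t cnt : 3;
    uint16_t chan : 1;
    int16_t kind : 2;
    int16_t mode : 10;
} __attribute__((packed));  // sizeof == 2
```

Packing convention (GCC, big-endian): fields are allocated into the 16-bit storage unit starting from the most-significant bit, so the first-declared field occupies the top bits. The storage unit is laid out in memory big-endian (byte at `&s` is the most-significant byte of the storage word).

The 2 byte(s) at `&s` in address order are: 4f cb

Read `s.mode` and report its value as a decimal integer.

[0]=0x4f [1]=0xcb (big-endian) → word 0x4fcb
cnt [13+:3] = (word>>13) & 0x7 = 2
chan [12+:1] = (word>>12) & 0x1 = 0
kind [10+:2] = (word>>10) & 0x3 = 3
mode [0+:10] = (word>>0) & 0x3ff = 971  ←
mode signed 10b, MSB=1: 971 - 1024 = -53

-53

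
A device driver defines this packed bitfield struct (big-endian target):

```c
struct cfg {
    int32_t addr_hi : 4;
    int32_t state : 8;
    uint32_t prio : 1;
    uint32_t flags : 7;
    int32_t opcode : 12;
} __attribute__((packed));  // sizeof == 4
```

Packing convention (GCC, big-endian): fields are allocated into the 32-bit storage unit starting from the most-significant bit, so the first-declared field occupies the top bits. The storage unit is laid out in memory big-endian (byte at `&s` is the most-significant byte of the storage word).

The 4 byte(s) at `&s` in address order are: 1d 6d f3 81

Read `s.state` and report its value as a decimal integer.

-42

[0]=0x1d [1]=0x6d [2]=0xf3 [3]=0x81 (big-endian) → word 0x1d6df381
addr_hi:4 @ bit 28 → (0x1d6df381>>28)&0xf = 0x1
state:8 @ bit 20 → (0x1d6df381>>20)&0xff = 0xd6  ←
prio:1 @ bit 19 → (0x1d6df381>>19)&0x1 = 0x1
flags:7 @ bit 12 → (0x1d6df381>>12)&0x7f = 0x5f
opcode:12 @ bit 0 → (0x1d6df381>>0)&0xfff = 0x381
state signed 8b, MSB=1: 214 - 256 = -42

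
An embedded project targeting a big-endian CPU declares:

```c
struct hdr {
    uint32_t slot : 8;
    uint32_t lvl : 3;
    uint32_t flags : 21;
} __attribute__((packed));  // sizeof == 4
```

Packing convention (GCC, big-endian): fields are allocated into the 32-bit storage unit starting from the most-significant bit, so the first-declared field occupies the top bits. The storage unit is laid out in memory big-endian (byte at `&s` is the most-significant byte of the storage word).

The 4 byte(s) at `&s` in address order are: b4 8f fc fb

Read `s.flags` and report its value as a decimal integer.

[0]=0xb4 [1]=0x8f [2]=0xfc [3]=0xfb (big-endian) → word 0xb48ffcfb
slot:8 @ bit 24 → (0xb48ffcfb>>24)&0xff = 0xb4
lvl:3 @ bit 21 → (0xb48ffcfb>>21)&0x7 = 0x4
flags:21 @ bit 0 → (0xb48ffcfb>>0)&0x1fffff = 0xffcfb  ←

1047803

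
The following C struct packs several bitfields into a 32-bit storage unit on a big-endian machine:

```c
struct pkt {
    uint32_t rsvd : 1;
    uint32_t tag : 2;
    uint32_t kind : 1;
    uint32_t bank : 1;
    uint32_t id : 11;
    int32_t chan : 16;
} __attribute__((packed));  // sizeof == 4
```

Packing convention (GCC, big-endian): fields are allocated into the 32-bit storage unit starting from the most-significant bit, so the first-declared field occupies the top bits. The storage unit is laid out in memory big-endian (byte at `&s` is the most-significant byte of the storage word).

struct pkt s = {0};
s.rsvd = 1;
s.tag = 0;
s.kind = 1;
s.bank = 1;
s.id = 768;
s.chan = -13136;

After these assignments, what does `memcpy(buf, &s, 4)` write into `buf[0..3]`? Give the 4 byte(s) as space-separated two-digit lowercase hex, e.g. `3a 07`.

rsvd (1b) val=1 bits=0x1 at bit 31: 0x80000000
tag (2b) val=0 bits=0x0 at bit 29: 0x80000000
kind (1b) val=1 bits=0x1 at bit 28: 0x90000000
bank (1b) val=1 bits=0x1 at bit 27: 0x98000000
id (11b) val=768 bits=0x300 at bit 16: 0x9b000000
chan (16b) val=-13136 bits=0xccb0 at bit 0: 0x9b00ccb0
word = 0x9b00ccb0 → big-endian bytes:
  [0]=0x9b  [1]=0x00  [2]=0xcc  [3]=0xb0

9b 00 cc b0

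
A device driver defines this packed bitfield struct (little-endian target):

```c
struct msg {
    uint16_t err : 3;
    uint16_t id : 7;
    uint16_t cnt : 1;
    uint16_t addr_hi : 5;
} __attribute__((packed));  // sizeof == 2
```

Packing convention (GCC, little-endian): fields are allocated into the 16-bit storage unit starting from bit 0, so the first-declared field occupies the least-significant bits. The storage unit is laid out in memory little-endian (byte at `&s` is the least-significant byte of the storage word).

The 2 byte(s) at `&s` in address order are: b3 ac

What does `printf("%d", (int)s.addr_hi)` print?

21

[0]=0xb3 [1]=0xac (little-endian) → word 0xacb3
err [0+:3] = (word>>0) & 0x7 = 3
id [3+:7] = (word>>3) & 0x7f = 22
cnt [10+:1] = (word>>10) & 0x1 = 1
addr_hi [11+:5] = (word>>11) & 0x1f = 21  ←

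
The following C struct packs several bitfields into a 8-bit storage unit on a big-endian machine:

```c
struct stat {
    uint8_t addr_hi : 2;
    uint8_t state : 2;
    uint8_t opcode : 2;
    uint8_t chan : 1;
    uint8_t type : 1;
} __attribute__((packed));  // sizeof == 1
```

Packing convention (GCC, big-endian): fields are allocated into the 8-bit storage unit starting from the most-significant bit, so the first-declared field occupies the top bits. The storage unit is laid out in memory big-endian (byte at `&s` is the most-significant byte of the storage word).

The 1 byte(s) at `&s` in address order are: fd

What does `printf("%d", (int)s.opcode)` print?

3

[0]=0xfd (big-endian) → word 0xfd
addr_hi [6+:2] = (word>>6) & 0x3 = 3
state [4+:2] = (word>>4) & 0x3 = 3
opcode [2+:2] = (word>>2) & 0x3 = 3  ←
chan [1+:1] = (word>>1) & 0x1 = 0
type [0+:1] = (word>>0) & 0x1 = 1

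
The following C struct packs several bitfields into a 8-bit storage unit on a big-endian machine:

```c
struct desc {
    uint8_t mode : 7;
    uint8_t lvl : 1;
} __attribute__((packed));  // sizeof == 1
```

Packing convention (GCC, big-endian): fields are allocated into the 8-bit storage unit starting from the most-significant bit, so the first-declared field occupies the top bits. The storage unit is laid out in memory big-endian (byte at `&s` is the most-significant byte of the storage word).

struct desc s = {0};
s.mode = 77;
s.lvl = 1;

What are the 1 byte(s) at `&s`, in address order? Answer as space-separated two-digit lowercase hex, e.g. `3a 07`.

9b

mode:7 = 77 → 0x4d << 1 → word 0x9a
lvl:1 = 1 → 0x1 << 0 → word 0x9b
word = 0x9b → big-endian bytes:
  [0]=0x9b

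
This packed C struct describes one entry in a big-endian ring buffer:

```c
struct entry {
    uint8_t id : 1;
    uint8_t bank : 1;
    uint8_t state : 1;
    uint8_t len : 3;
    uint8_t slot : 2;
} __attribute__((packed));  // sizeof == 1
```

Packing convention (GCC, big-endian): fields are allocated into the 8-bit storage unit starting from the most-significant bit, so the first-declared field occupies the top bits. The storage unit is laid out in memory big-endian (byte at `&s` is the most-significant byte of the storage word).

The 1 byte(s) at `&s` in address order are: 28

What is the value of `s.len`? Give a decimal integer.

[0]=0x28 (big-endian) → word 0x28
id [7+:1] = (word>>7) & 0x1 = 0
bank [6+:1] = (word>>6) & 0x1 = 0
state [5+:1] = (word>>5) & 0x1 = 1
len [2+:3] = (word>>2) & 0x7 = 2  ←
slot [0+:2] = (word>>0) & 0x3 = 0

2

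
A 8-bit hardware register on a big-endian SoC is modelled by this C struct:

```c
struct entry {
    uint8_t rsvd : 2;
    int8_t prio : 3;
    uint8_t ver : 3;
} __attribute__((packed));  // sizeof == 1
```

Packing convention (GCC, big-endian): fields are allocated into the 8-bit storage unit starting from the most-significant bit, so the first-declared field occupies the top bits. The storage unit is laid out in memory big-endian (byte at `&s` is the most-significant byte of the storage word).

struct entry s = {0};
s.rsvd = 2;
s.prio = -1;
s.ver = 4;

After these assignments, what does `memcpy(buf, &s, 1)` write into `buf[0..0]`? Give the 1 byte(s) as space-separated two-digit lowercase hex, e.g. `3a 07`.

bc

rsvd:2 = 2 → 0x2 << 6 → word 0x80
prio:3 = -1 → 0x7 << 3 → word 0xb8
ver:3 = 4 → 0x4 << 0 → word 0xbc
word = 0xbc → big-endian bytes:
  [0]=0xbc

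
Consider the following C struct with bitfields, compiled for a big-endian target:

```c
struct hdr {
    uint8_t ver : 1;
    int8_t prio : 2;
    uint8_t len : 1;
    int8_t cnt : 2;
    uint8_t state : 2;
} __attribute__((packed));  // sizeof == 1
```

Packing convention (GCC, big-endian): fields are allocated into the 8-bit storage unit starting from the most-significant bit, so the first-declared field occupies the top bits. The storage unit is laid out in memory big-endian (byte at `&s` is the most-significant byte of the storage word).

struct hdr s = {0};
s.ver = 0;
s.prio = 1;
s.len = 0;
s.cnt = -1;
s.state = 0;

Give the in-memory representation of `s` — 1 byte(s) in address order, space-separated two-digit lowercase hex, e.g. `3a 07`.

ver (1b) val=0 bits=0x0 at bit 7: 0x00
prio (2b) val=1 bits=0x1 at bit 5: 0x20
len (1b) val=0 bits=0x0 at bit 4: 0x20
cnt (2b) val=-1 bits=0x3 at bit 2: 0x2c
state (2b) val=0 bits=0x0 at bit 0: 0x2c
word = 0x2c → big-endian bytes:
  [0]=0x2c

2c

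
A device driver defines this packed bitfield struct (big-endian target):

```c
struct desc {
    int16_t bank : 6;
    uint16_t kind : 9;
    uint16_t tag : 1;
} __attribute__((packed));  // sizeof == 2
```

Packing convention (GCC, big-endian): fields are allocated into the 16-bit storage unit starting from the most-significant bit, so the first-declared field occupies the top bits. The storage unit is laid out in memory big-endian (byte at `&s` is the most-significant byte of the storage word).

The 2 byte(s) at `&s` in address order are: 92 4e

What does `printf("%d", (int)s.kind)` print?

295

[0]=0x92 [1]=0x4e (big-endian) → word 0x924e
bank:6 @ bit 10 → (0x924e>>10)&0x3f = 0x24
kind:9 @ bit 1 → (0x924e>>1)&0x1ff = 0x127  ←
tag:1 @ bit 0 → (0x924e>>0)&0x1 = 0x0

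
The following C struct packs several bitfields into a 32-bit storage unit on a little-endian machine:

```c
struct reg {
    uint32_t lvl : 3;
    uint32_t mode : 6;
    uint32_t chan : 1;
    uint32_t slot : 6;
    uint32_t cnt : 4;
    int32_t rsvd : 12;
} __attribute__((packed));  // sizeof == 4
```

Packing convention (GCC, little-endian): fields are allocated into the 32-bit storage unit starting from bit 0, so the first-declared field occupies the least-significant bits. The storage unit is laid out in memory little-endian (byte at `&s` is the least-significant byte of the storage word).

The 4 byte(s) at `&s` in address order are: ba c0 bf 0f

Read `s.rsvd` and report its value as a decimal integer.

251

[0]=0xba [1]=0xc0 [2]=0xbf [3]=0x0f (little-endian) → word 0x0fbfc0ba
lvl [0+:3] = (word>>0) & 0x7 = 2
mode [3+:6] = (word>>3) & 0x3f = 23
chan [9+:1] = (word>>9) & 0x1 = 0
slot [10+:6] = (word>>10) & 0x3f = 48
cnt [16+:4] = (word>>16) & 0xf = 15
rsvd [20+:12] = (word>>20) & 0xfff = 251  ←
rsvd signed 12b, MSB=0: value = 251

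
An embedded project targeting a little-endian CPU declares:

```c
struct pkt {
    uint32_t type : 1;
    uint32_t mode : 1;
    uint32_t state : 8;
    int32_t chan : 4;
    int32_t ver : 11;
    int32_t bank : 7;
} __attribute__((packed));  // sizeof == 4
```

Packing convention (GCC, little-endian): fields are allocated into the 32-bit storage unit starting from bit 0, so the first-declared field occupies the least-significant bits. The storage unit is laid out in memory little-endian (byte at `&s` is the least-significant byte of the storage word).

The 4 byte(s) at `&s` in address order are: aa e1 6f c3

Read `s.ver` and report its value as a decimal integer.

[0]=0xaa [1]=0xe1 [2]=0x6f [3]=0xc3 (little-endian) → word 0xc36fe1aa
type [0+:1] = (word>>0) & 0x1 = 0
mode [1+:1] = (word>>1) & 0x1 = 1
state [2+:8] = (word>>2) & 0xff = 106
chan [10+:4] = (word>>10) & 0xf = 8
ver [14+:11] = (word>>14) & 0x7ff = 1471  ←
bank [25+:7] = (word>>25) & 0x7f = 97
ver signed 11b, MSB=1: 1471 - 2048 = -577

-577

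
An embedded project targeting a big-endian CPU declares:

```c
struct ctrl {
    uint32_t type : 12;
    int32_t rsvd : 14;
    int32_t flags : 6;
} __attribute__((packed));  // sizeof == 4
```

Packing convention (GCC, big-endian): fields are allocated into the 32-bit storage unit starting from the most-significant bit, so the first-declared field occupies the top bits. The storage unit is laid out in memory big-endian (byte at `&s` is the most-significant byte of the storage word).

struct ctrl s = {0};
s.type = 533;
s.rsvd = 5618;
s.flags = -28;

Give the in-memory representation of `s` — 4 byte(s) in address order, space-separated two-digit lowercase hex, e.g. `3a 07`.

21 55 7c a4

type (12b) val=533 bits=0x215 at bit 20: 0x21500000
rsvd (14b) val=5618 bits=0x15f2 at bit 6: 0x21557c80
flags (6b) val=-28 bits=0x24 at bit 0: 0x21557ca4
word = 0x21557ca4 → big-endian bytes:
  [0]=0x21  [1]=0x55  [2]=0x7c  [3]=0xa4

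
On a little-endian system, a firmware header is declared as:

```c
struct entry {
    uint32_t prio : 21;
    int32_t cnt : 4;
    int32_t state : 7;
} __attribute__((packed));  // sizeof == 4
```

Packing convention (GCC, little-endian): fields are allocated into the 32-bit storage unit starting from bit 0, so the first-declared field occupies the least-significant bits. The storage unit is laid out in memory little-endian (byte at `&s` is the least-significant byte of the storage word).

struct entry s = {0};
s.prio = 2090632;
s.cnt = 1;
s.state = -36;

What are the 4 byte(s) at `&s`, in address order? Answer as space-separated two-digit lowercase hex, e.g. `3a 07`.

88 e6 3f b8

[0+:21] prio=2090632 & 0x1fffff = 0x1fe688; word=0x001fe688
[21+:4] cnt=1 & 0xf = 0x1; word=0x003fe688
[25+:7] state=-36 & 0x7f = 0x5c; word=0xb83fe688
word = 0xb83fe688 → little-endian bytes:
  [0]=0x88  [1]=0xe6  [2]=0x3f  [3]=0xb8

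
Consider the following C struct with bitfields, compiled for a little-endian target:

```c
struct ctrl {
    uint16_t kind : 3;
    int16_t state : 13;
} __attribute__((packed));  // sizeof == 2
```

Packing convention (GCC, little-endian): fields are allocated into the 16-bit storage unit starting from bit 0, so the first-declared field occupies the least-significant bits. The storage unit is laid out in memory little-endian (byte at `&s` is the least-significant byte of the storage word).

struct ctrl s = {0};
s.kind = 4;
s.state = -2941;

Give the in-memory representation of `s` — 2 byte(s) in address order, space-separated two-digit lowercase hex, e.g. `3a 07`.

1c a4

kind:3 = 4 → 0x4 << 0 → word 0x0004
state:13 = -2941 → 0x1483 << 3 → word 0xa41c
word = 0xa41c → little-endian bytes:
  [0]=0x1c  [1]=0xa4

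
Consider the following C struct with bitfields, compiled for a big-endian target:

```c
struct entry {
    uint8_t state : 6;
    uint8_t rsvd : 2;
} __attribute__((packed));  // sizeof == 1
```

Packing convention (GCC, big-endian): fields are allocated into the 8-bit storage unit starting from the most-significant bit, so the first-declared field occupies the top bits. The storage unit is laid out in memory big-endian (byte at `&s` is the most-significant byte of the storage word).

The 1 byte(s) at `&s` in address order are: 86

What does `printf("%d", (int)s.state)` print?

33

[0]=0x86 (big-endian) → word 0x86
state:6 @ bit 2 → (0x86>>2)&0x3f = 0x21  ←
rsvd:2 @ bit 0 → (0x86>>0)&0x3 = 0x2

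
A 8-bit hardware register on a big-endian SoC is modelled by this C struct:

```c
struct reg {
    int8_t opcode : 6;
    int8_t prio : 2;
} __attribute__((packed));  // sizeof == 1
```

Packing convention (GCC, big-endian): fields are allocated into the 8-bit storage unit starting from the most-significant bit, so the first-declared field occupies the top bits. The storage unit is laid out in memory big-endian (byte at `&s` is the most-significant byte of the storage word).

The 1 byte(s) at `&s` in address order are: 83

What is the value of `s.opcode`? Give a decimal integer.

[0]=0x83 (big-endian) → word 0x83
opcode:6 @ bit 2 → (0x83>>2)&0x3f = 0x20  ←
prio:2 @ bit 0 → (0x83>>0)&0x3 = 0x3
opcode signed 6b, MSB=1: 32 - 64 = -32

-32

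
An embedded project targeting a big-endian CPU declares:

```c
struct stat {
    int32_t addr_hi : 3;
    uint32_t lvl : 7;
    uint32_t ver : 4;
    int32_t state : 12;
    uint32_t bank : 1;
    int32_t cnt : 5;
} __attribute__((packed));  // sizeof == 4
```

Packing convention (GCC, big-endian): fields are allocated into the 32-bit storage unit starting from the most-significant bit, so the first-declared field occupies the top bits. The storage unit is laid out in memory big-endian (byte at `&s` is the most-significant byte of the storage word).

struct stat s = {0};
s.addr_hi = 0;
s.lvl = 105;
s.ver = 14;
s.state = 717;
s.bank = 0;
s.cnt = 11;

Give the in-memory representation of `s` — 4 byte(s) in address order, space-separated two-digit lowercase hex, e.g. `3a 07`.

addr_hi:3 = 0 → 0x0 << 29 → word 0x00000000
lvl:7 = 105 → 0x69 << 22 → word 0x1a400000
ver:4 = 14 → 0xe << 18 → word 0x1a780000
state:12 = 717 → 0x2cd << 6 → word 0x1a78b340
bank:1 = 0 → 0x0 << 5 → word 0x1a78b340
cnt:5 = 11 → 0xb << 0 → word 0x1a78b34b
word = 0x1a78b34b → big-endian bytes:
  [0]=0x1a  [1]=0x78  [2]=0xb3  [3]=0x4b

1a 78 b3 4b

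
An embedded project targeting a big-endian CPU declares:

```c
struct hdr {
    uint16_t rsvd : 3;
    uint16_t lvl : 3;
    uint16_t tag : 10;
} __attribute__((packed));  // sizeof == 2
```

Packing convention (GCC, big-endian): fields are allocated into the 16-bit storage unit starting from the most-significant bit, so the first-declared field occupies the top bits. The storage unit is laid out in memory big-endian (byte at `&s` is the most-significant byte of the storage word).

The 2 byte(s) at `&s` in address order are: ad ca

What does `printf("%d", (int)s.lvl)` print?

3

[0]=0xad [1]=0xca (big-endian) → word 0xadca
rsvd:3 @ bit 13 → (0xadca>>13)&0x7 = 0x5
lvl:3 @ bit 10 → (0xadca>>10)&0x7 = 0x3  ←
tag:10 @ bit 0 → (0xadca>>0)&0x3ff = 0x1ca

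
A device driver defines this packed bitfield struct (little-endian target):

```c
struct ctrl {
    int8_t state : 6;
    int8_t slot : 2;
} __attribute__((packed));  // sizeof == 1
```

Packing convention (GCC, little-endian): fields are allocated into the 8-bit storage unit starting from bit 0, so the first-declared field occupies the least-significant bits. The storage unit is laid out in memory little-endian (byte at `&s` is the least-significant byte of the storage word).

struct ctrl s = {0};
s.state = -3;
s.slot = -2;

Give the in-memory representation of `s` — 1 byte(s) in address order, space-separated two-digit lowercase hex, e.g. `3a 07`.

bd

state:6 = -3 → 0x3d << 0 → word 0x3d
slot:2 = -2 → 0x2 << 6 → word 0xbd
word = 0xbd → little-endian bytes:
  [0]=0xbd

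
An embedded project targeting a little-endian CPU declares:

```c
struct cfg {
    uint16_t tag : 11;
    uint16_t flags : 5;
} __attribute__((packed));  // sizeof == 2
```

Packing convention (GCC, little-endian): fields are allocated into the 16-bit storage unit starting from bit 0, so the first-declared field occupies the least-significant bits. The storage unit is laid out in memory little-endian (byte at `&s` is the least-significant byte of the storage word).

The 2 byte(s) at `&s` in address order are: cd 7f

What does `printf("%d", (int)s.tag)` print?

1997

[0]=0xcd [1]=0x7f (little-endian) → word 0x7fcd
tag:11 @ bit 0 → (0x7fcd>>0)&0x7ff = 0x7cd  ←
flags:5 @ bit 11 → (0x7fcd>>11)&0x1f = 0xf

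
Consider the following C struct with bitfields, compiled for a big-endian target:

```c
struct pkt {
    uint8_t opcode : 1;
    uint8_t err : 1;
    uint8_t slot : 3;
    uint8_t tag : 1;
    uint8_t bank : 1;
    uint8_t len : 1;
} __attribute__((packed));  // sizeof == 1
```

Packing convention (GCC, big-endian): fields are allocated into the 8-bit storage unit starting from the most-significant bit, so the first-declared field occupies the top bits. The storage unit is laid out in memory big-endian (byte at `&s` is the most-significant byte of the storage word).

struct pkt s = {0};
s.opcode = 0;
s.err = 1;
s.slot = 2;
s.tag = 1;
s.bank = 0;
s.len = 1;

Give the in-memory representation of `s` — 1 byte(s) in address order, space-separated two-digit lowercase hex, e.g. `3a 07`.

55

opcode:1 = 0 → 0x0 << 7 → word 0x00
err:1 = 1 → 0x1 << 6 → word 0x40
slot:3 = 2 → 0x2 << 3 → word 0x50
tag:1 = 1 → 0x1 << 2 → word 0x54
bank:1 = 0 → 0x0 << 1 → word 0x54
len:1 = 1 → 0x1 << 0 → word 0x55
word = 0x55 → big-endian bytes:
  [0]=0x55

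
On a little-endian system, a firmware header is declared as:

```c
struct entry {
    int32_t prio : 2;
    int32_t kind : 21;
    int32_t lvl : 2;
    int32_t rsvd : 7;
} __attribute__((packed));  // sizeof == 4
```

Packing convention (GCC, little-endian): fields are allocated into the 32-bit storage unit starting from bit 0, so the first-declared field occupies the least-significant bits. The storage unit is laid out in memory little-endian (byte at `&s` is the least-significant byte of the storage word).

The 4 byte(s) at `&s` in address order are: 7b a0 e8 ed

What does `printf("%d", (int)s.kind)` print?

[0]=0x7b [1]=0xa0 [2]=0xe8 [3]=0xed (little-endian) → word 0xede8a07b
prio [0+:2] = (word>>0) & 0x3 = 3
kind [2+:21] = (word>>2) & 0x1fffff = 1714206  ←
lvl [23+:2] = (word>>23) & 0x3 = 3
rsvd [25+:7] = (word>>25) & 0x7f = 118
kind signed 21b, MSB=1: 1714206 - 2097152 = -382946

-382946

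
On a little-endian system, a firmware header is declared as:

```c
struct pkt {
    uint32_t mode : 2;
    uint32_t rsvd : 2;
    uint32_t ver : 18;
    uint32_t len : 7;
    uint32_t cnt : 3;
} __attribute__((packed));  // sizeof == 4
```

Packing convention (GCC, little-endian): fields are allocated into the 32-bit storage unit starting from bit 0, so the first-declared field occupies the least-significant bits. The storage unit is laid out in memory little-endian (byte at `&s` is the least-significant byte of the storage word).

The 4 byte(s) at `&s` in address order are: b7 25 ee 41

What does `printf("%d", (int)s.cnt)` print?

2

[0]=0xb7 [1]=0x25 [2]=0xee [3]=0x41 (little-endian) → word 0x41ee25b7
mode:2 @ bit 0 → (0x41ee25b7>>0)&0x3 = 0x3
rsvd:2 @ bit 2 → (0x41ee25b7>>2)&0x3 = 0x1
ver:18 @ bit 4 → (0x41ee25b7>>4)&0x3ffff = 0x2e25b
len:7 @ bit 22 → (0x41ee25b7>>22)&0x7f = 0x7
cnt:3 @ bit 29 → (0x41ee25b7>>29)&0x7 = 0x2  ←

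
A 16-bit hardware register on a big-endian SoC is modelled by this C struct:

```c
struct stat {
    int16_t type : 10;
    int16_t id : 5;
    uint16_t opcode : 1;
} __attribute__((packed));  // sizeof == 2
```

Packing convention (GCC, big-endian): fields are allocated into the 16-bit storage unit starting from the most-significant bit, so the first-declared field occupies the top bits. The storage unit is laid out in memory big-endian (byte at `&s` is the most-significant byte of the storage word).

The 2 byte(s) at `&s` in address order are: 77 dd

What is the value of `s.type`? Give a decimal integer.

[0]=0x77 [1]=0xdd (big-endian) → word 0x77dd
type [6+:10] = (word>>6) & 0x3ff = 479  ←
id [1+:5] = (word>>1) & 0x1f = 14
opcode [0+:1] = (word>>0) & 0x1 = 1
type signed 10b, MSB=0: value = 479

479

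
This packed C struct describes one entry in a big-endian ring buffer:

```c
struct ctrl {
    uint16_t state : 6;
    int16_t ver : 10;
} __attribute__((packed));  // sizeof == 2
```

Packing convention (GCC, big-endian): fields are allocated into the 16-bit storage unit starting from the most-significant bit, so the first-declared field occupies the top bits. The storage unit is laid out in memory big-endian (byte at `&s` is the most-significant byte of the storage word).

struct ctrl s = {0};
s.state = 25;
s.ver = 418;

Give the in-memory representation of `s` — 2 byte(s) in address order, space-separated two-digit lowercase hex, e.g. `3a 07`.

65 a2

[10+:6] state=25 & 0x3f = 0x19; word=0x6400
[0+:10] ver=418 & 0x3ff = 0x1a2; word=0x65a2
word = 0x65a2 → big-endian bytes:
  [0]=0x65  [1]=0xa2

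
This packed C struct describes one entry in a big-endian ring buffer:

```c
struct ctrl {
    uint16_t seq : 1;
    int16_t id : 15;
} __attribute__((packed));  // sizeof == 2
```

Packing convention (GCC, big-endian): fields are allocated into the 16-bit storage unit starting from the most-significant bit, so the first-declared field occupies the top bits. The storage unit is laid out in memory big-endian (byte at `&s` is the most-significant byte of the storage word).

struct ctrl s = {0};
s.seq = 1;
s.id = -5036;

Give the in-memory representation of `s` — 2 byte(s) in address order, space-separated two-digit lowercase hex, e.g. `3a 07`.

[15+:1] seq=1 & 0x1 = 0x1; word=0x8000
[0+:15] id=-5036 & 0x7fff = 0x6c54; word=0xec54
word = 0xec54 → big-endian bytes:
  [0]=0xec  [1]=0x54

ec 54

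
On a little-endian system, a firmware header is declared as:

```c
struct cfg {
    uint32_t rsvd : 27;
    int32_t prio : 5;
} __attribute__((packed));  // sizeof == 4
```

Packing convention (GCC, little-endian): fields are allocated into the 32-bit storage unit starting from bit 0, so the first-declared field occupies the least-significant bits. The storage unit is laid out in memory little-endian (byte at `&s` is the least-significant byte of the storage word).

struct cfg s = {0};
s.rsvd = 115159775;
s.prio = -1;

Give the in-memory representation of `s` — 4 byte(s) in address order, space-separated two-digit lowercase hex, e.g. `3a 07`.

[0+:27] rsvd=115159775 & 0x7ffffff = 0x6dd32df; word=0x06dd32df
[27+:5] prio=-1 & 0x1f = 0x1f; word=0xfedd32df
word = 0xfedd32df → little-endian bytes:
  [0]=0xdf  [1]=0x32  [2]=0xdd  [3]=0xfe

df 32 dd fe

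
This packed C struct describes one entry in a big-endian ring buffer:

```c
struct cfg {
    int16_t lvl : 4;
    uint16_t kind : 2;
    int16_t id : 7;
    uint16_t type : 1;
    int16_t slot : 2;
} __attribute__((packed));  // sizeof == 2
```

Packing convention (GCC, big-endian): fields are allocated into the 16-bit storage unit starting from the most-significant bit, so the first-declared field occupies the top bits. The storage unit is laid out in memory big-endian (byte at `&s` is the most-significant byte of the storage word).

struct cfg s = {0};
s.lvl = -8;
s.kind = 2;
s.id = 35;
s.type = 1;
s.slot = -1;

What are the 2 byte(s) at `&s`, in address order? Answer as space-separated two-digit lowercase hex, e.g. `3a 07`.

89 1f

lvl (4b) val=-8 bits=0x8 at bit 12: 0x8000
kind (2b) val=2 bits=0x2 at bit 10: 0x8800
id (7b) val=35 bits=0x23 at bit 3: 0x8918
type (1b) val=1 bits=0x1 at bit 2: 0x891c
slot (2b) val=-1 bits=0x3 at bit 0: 0x891f
word = 0x891f → big-endian bytes:
  [0]=0x89  [1]=0x1f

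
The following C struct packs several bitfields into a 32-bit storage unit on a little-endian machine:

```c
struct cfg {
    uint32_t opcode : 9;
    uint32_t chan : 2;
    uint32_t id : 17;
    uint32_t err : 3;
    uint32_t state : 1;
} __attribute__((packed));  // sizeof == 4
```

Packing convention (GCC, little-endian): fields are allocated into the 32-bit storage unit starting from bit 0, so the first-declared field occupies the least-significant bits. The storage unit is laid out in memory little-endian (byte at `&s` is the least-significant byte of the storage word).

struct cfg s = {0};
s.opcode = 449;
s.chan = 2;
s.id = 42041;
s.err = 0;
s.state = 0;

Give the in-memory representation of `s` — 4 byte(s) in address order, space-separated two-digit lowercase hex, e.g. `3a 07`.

[0+:9] opcode=449 & 0x1ff = 0x1c1; word=0x000001c1
[9+:2] chan=2 & 0x3 = 0x2; word=0x000005c1
[11+:17] id=42041 & 0x1ffff = 0xa439; word=0x0521cdc1
[28+:3] err=0 & 0x7 = 0x0; word=0x0521cdc1
[31+:1] state=0 & 0x1 = 0x0; word=0x0521cdc1
word = 0x0521cdc1 → little-endian bytes:
  [0]=0xc1  [1]=0xcd  [2]=0x21  [3]=0x05

c1 cd 21 05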